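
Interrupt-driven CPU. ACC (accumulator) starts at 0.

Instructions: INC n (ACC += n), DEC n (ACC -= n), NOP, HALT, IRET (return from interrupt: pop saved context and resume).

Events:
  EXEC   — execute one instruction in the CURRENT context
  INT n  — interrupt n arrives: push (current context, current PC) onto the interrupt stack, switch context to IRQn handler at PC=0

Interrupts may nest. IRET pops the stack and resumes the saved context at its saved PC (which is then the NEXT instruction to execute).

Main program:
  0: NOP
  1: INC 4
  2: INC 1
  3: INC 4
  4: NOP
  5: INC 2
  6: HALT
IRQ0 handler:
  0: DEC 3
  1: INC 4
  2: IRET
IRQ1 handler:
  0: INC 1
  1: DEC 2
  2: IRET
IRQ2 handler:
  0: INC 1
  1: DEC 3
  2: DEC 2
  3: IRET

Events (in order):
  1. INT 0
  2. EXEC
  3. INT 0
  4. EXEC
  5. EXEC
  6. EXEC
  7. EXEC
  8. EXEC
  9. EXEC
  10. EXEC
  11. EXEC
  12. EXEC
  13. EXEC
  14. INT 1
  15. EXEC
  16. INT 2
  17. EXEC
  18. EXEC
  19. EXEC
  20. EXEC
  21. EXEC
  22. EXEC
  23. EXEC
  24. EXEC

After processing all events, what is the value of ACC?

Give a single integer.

Answer: 8

Derivation:
Event 1 (INT 0): INT 0 arrives: push (MAIN, PC=0), enter IRQ0 at PC=0 (depth now 1)
Event 2 (EXEC): [IRQ0] PC=0: DEC 3 -> ACC=-3
Event 3 (INT 0): INT 0 arrives: push (IRQ0, PC=1), enter IRQ0 at PC=0 (depth now 2)
Event 4 (EXEC): [IRQ0] PC=0: DEC 3 -> ACC=-6
Event 5 (EXEC): [IRQ0] PC=1: INC 4 -> ACC=-2
Event 6 (EXEC): [IRQ0] PC=2: IRET -> resume IRQ0 at PC=1 (depth now 1)
Event 7 (EXEC): [IRQ0] PC=1: INC 4 -> ACC=2
Event 8 (EXEC): [IRQ0] PC=2: IRET -> resume MAIN at PC=0 (depth now 0)
Event 9 (EXEC): [MAIN] PC=0: NOP
Event 10 (EXEC): [MAIN] PC=1: INC 4 -> ACC=6
Event 11 (EXEC): [MAIN] PC=2: INC 1 -> ACC=7
Event 12 (EXEC): [MAIN] PC=3: INC 4 -> ACC=11
Event 13 (EXEC): [MAIN] PC=4: NOP
Event 14 (INT 1): INT 1 arrives: push (MAIN, PC=5), enter IRQ1 at PC=0 (depth now 1)
Event 15 (EXEC): [IRQ1] PC=0: INC 1 -> ACC=12
Event 16 (INT 2): INT 2 arrives: push (IRQ1, PC=1), enter IRQ2 at PC=0 (depth now 2)
Event 17 (EXEC): [IRQ2] PC=0: INC 1 -> ACC=13
Event 18 (EXEC): [IRQ2] PC=1: DEC 3 -> ACC=10
Event 19 (EXEC): [IRQ2] PC=2: DEC 2 -> ACC=8
Event 20 (EXEC): [IRQ2] PC=3: IRET -> resume IRQ1 at PC=1 (depth now 1)
Event 21 (EXEC): [IRQ1] PC=1: DEC 2 -> ACC=6
Event 22 (EXEC): [IRQ1] PC=2: IRET -> resume MAIN at PC=5 (depth now 0)
Event 23 (EXEC): [MAIN] PC=5: INC 2 -> ACC=8
Event 24 (EXEC): [MAIN] PC=6: HALT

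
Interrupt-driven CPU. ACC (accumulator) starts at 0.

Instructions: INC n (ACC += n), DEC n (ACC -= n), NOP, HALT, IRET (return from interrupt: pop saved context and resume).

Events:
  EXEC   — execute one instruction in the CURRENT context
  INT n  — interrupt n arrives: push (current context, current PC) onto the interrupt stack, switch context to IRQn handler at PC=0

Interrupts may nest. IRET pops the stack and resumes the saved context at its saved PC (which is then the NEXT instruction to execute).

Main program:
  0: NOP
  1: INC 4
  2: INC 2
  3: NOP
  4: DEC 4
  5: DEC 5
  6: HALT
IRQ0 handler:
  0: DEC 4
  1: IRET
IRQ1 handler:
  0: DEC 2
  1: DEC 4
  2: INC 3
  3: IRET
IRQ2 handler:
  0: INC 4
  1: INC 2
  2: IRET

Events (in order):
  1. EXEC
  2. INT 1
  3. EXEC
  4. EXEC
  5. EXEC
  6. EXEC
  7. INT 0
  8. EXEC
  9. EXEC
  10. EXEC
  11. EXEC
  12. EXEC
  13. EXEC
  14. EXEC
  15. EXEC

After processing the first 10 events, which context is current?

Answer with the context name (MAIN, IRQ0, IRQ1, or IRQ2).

Answer: MAIN

Derivation:
Event 1 (EXEC): [MAIN] PC=0: NOP
Event 2 (INT 1): INT 1 arrives: push (MAIN, PC=1), enter IRQ1 at PC=0 (depth now 1)
Event 3 (EXEC): [IRQ1] PC=0: DEC 2 -> ACC=-2
Event 4 (EXEC): [IRQ1] PC=1: DEC 4 -> ACC=-6
Event 5 (EXEC): [IRQ1] PC=2: INC 3 -> ACC=-3
Event 6 (EXEC): [IRQ1] PC=3: IRET -> resume MAIN at PC=1 (depth now 0)
Event 7 (INT 0): INT 0 arrives: push (MAIN, PC=1), enter IRQ0 at PC=0 (depth now 1)
Event 8 (EXEC): [IRQ0] PC=0: DEC 4 -> ACC=-7
Event 9 (EXEC): [IRQ0] PC=1: IRET -> resume MAIN at PC=1 (depth now 0)
Event 10 (EXEC): [MAIN] PC=1: INC 4 -> ACC=-3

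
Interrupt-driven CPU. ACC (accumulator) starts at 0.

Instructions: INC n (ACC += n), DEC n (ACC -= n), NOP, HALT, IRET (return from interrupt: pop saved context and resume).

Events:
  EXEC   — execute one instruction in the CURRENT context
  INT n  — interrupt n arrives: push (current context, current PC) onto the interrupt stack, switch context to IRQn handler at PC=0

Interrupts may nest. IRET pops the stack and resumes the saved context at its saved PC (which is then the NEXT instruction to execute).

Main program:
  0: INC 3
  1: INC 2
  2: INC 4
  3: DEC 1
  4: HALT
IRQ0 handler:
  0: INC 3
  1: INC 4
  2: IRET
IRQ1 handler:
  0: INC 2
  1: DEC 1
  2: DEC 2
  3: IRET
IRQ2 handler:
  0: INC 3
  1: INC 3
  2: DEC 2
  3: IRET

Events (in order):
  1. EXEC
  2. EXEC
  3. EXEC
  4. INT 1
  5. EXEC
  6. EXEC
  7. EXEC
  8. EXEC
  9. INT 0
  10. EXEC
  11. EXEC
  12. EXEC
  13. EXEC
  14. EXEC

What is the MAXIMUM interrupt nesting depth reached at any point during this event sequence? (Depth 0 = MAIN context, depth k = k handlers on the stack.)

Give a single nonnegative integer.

Event 1 (EXEC): [MAIN] PC=0: INC 3 -> ACC=3 [depth=0]
Event 2 (EXEC): [MAIN] PC=1: INC 2 -> ACC=5 [depth=0]
Event 3 (EXEC): [MAIN] PC=2: INC 4 -> ACC=9 [depth=0]
Event 4 (INT 1): INT 1 arrives: push (MAIN, PC=3), enter IRQ1 at PC=0 (depth now 1) [depth=1]
Event 5 (EXEC): [IRQ1] PC=0: INC 2 -> ACC=11 [depth=1]
Event 6 (EXEC): [IRQ1] PC=1: DEC 1 -> ACC=10 [depth=1]
Event 7 (EXEC): [IRQ1] PC=2: DEC 2 -> ACC=8 [depth=1]
Event 8 (EXEC): [IRQ1] PC=3: IRET -> resume MAIN at PC=3 (depth now 0) [depth=0]
Event 9 (INT 0): INT 0 arrives: push (MAIN, PC=3), enter IRQ0 at PC=0 (depth now 1) [depth=1]
Event 10 (EXEC): [IRQ0] PC=0: INC 3 -> ACC=11 [depth=1]
Event 11 (EXEC): [IRQ0] PC=1: INC 4 -> ACC=15 [depth=1]
Event 12 (EXEC): [IRQ0] PC=2: IRET -> resume MAIN at PC=3 (depth now 0) [depth=0]
Event 13 (EXEC): [MAIN] PC=3: DEC 1 -> ACC=14 [depth=0]
Event 14 (EXEC): [MAIN] PC=4: HALT [depth=0]
Max depth observed: 1

Answer: 1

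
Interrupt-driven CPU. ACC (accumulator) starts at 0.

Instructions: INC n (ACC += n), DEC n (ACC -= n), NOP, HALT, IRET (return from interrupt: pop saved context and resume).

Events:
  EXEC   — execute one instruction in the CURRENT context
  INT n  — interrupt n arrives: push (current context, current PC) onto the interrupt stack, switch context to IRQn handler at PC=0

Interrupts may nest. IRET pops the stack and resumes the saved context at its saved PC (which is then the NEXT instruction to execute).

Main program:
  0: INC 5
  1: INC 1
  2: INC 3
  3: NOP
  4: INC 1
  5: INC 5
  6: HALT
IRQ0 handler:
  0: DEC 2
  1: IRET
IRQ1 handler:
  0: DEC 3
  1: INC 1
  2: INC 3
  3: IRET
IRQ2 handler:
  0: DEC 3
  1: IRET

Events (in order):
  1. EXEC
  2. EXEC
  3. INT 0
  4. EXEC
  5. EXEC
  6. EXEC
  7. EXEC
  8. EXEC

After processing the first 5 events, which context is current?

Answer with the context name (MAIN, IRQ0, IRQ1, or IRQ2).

Answer: MAIN

Derivation:
Event 1 (EXEC): [MAIN] PC=0: INC 5 -> ACC=5
Event 2 (EXEC): [MAIN] PC=1: INC 1 -> ACC=6
Event 3 (INT 0): INT 0 arrives: push (MAIN, PC=2), enter IRQ0 at PC=0 (depth now 1)
Event 4 (EXEC): [IRQ0] PC=0: DEC 2 -> ACC=4
Event 5 (EXEC): [IRQ0] PC=1: IRET -> resume MAIN at PC=2 (depth now 0)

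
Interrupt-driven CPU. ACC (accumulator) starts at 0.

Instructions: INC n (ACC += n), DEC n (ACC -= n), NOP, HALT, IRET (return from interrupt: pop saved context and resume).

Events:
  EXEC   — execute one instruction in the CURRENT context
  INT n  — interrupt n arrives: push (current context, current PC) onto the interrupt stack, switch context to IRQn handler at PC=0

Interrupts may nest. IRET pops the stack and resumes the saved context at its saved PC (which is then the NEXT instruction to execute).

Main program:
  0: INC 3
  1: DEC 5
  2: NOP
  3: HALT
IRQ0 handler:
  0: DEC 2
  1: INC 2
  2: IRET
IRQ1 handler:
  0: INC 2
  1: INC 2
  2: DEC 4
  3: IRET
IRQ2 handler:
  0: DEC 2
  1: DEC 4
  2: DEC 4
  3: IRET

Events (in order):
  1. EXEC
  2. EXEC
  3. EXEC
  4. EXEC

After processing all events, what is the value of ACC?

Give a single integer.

Answer: -2

Derivation:
Event 1 (EXEC): [MAIN] PC=0: INC 3 -> ACC=3
Event 2 (EXEC): [MAIN] PC=1: DEC 5 -> ACC=-2
Event 3 (EXEC): [MAIN] PC=2: NOP
Event 4 (EXEC): [MAIN] PC=3: HALT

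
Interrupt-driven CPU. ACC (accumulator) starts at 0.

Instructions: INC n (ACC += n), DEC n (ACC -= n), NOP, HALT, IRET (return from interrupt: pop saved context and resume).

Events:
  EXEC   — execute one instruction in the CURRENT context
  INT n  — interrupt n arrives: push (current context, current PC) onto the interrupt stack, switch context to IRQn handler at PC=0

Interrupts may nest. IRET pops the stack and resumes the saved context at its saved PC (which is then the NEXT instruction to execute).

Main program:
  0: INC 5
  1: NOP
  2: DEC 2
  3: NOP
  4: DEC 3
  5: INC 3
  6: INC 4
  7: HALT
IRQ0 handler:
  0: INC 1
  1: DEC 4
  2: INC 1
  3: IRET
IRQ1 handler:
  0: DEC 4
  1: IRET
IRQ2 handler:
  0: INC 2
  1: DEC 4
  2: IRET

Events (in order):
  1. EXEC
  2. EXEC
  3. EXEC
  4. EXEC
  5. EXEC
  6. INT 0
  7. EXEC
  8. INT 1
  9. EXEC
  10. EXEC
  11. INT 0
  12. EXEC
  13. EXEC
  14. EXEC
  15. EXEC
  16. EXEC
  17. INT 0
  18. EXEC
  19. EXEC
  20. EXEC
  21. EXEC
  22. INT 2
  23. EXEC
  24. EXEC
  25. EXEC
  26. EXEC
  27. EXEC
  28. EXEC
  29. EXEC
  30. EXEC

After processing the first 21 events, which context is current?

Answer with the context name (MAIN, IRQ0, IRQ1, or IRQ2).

Answer: IRQ0

Derivation:
Event 1 (EXEC): [MAIN] PC=0: INC 5 -> ACC=5
Event 2 (EXEC): [MAIN] PC=1: NOP
Event 3 (EXEC): [MAIN] PC=2: DEC 2 -> ACC=3
Event 4 (EXEC): [MAIN] PC=3: NOP
Event 5 (EXEC): [MAIN] PC=4: DEC 3 -> ACC=0
Event 6 (INT 0): INT 0 arrives: push (MAIN, PC=5), enter IRQ0 at PC=0 (depth now 1)
Event 7 (EXEC): [IRQ0] PC=0: INC 1 -> ACC=1
Event 8 (INT 1): INT 1 arrives: push (IRQ0, PC=1), enter IRQ1 at PC=0 (depth now 2)
Event 9 (EXEC): [IRQ1] PC=0: DEC 4 -> ACC=-3
Event 10 (EXEC): [IRQ1] PC=1: IRET -> resume IRQ0 at PC=1 (depth now 1)
Event 11 (INT 0): INT 0 arrives: push (IRQ0, PC=1), enter IRQ0 at PC=0 (depth now 2)
Event 12 (EXEC): [IRQ0] PC=0: INC 1 -> ACC=-2
Event 13 (EXEC): [IRQ0] PC=1: DEC 4 -> ACC=-6
Event 14 (EXEC): [IRQ0] PC=2: INC 1 -> ACC=-5
Event 15 (EXEC): [IRQ0] PC=3: IRET -> resume IRQ0 at PC=1 (depth now 1)
Event 16 (EXEC): [IRQ0] PC=1: DEC 4 -> ACC=-9
Event 17 (INT 0): INT 0 arrives: push (IRQ0, PC=2), enter IRQ0 at PC=0 (depth now 2)
Event 18 (EXEC): [IRQ0] PC=0: INC 1 -> ACC=-8
Event 19 (EXEC): [IRQ0] PC=1: DEC 4 -> ACC=-12
Event 20 (EXEC): [IRQ0] PC=2: INC 1 -> ACC=-11
Event 21 (EXEC): [IRQ0] PC=3: IRET -> resume IRQ0 at PC=2 (depth now 1)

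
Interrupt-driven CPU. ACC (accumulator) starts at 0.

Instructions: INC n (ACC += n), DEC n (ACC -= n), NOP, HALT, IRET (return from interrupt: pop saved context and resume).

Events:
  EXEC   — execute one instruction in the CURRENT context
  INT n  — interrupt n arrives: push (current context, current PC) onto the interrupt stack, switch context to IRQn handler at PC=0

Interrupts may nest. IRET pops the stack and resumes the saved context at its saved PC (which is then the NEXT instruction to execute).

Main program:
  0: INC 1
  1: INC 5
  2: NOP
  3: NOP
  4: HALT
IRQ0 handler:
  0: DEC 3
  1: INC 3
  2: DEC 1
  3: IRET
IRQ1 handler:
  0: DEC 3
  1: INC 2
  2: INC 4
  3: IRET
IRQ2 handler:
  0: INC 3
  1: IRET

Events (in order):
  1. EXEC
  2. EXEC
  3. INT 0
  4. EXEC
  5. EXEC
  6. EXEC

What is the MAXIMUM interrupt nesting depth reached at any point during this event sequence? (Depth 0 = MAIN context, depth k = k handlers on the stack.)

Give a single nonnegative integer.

Answer: 1

Derivation:
Event 1 (EXEC): [MAIN] PC=0: INC 1 -> ACC=1 [depth=0]
Event 2 (EXEC): [MAIN] PC=1: INC 5 -> ACC=6 [depth=0]
Event 3 (INT 0): INT 0 arrives: push (MAIN, PC=2), enter IRQ0 at PC=0 (depth now 1) [depth=1]
Event 4 (EXEC): [IRQ0] PC=0: DEC 3 -> ACC=3 [depth=1]
Event 5 (EXEC): [IRQ0] PC=1: INC 3 -> ACC=6 [depth=1]
Event 6 (EXEC): [IRQ0] PC=2: DEC 1 -> ACC=5 [depth=1]
Max depth observed: 1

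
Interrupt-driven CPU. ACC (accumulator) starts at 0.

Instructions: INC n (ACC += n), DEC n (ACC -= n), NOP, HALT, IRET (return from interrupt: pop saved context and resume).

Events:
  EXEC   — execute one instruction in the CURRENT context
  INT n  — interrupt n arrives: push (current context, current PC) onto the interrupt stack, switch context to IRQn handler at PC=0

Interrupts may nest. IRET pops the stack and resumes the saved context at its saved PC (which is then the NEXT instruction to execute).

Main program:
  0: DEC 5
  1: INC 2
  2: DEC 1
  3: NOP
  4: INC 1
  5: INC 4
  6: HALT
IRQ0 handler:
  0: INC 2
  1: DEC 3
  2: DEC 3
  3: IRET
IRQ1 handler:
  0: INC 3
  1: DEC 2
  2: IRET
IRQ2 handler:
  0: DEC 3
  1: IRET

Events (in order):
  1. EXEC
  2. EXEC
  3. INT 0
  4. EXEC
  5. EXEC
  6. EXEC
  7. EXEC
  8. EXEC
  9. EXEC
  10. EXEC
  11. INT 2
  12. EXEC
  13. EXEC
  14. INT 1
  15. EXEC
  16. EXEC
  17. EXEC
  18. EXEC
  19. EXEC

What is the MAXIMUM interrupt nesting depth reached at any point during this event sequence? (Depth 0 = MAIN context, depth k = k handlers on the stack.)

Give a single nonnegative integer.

Event 1 (EXEC): [MAIN] PC=0: DEC 5 -> ACC=-5 [depth=0]
Event 2 (EXEC): [MAIN] PC=1: INC 2 -> ACC=-3 [depth=0]
Event 3 (INT 0): INT 0 arrives: push (MAIN, PC=2), enter IRQ0 at PC=0 (depth now 1) [depth=1]
Event 4 (EXEC): [IRQ0] PC=0: INC 2 -> ACC=-1 [depth=1]
Event 5 (EXEC): [IRQ0] PC=1: DEC 3 -> ACC=-4 [depth=1]
Event 6 (EXEC): [IRQ0] PC=2: DEC 3 -> ACC=-7 [depth=1]
Event 7 (EXEC): [IRQ0] PC=3: IRET -> resume MAIN at PC=2 (depth now 0) [depth=0]
Event 8 (EXEC): [MAIN] PC=2: DEC 1 -> ACC=-8 [depth=0]
Event 9 (EXEC): [MAIN] PC=3: NOP [depth=0]
Event 10 (EXEC): [MAIN] PC=4: INC 1 -> ACC=-7 [depth=0]
Event 11 (INT 2): INT 2 arrives: push (MAIN, PC=5), enter IRQ2 at PC=0 (depth now 1) [depth=1]
Event 12 (EXEC): [IRQ2] PC=0: DEC 3 -> ACC=-10 [depth=1]
Event 13 (EXEC): [IRQ2] PC=1: IRET -> resume MAIN at PC=5 (depth now 0) [depth=0]
Event 14 (INT 1): INT 1 arrives: push (MAIN, PC=5), enter IRQ1 at PC=0 (depth now 1) [depth=1]
Event 15 (EXEC): [IRQ1] PC=0: INC 3 -> ACC=-7 [depth=1]
Event 16 (EXEC): [IRQ1] PC=1: DEC 2 -> ACC=-9 [depth=1]
Event 17 (EXEC): [IRQ1] PC=2: IRET -> resume MAIN at PC=5 (depth now 0) [depth=0]
Event 18 (EXEC): [MAIN] PC=5: INC 4 -> ACC=-5 [depth=0]
Event 19 (EXEC): [MAIN] PC=6: HALT [depth=0]
Max depth observed: 1

Answer: 1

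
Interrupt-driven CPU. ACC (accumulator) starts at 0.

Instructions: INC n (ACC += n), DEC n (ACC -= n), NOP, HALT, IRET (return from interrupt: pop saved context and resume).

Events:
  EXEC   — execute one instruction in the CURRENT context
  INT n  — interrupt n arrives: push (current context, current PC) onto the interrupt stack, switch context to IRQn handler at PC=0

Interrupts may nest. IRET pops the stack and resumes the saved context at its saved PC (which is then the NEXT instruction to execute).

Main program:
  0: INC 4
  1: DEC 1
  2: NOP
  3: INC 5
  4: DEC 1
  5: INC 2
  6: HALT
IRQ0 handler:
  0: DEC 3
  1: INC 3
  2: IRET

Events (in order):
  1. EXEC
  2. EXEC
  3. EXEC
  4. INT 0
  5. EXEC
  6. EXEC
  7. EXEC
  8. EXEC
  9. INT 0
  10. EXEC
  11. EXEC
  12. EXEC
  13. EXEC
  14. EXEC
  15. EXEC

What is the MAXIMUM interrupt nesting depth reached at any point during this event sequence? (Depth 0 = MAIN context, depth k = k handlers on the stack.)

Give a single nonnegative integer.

Answer: 1

Derivation:
Event 1 (EXEC): [MAIN] PC=0: INC 4 -> ACC=4 [depth=0]
Event 2 (EXEC): [MAIN] PC=1: DEC 1 -> ACC=3 [depth=0]
Event 3 (EXEC): [MAIN] PC=2: NOP [depth=0]
Event 4 (INT 0): INT 0 arrives: push (MAIN, PC=3), enter IRQ0 at PC=0 (depth now 1) [depth=1]
Event 5 (EXEC): [IRQ0] PC=0: DEC 3 -> ACC=0 [depth=1]
Event 6 (EXEC): [IRQ0] PC=1: INC 3 -> ACC=3 [depth=1]
Event 7 (EXEC): [IRQ0] PC=2: IRET -> resume MAIN at PC=3 (depth now 0) [depth=0]
Event 8 (EXEC): [MAIN] PC=3: INC 5 -> ACC=8 [depth=0]
Event 9 (INT 0): INT 0 arrives: push (MAIN, PC=4), enter IRQ0 at PC=0 (depth now 1) [depth=1]
Event 10 (EXEC): [IRQ0] PC=0: DEC 3 -> ACC=5 [depth=1]
Event 11 (EXEC): [IRQ0] PC=1: INC 3 -> ACC=8 [depth=1]
Event 12 (EXEC): [IRQ0] PC=2: IRET -> resume MAIN at PC=4 (depth now 0) [depth=0]
Event 13 (EXEC): [MAIN] PC=4: DEC 1 -> ACC=7 [depth=0]
Event 14 (EXEC): [MAIN] PC=5: INC 2 -> ACC=9 [depth=0]
Event 15 (EXEC): [MAIN] PC=6: HALT [depth=0]
Max depth observed: 1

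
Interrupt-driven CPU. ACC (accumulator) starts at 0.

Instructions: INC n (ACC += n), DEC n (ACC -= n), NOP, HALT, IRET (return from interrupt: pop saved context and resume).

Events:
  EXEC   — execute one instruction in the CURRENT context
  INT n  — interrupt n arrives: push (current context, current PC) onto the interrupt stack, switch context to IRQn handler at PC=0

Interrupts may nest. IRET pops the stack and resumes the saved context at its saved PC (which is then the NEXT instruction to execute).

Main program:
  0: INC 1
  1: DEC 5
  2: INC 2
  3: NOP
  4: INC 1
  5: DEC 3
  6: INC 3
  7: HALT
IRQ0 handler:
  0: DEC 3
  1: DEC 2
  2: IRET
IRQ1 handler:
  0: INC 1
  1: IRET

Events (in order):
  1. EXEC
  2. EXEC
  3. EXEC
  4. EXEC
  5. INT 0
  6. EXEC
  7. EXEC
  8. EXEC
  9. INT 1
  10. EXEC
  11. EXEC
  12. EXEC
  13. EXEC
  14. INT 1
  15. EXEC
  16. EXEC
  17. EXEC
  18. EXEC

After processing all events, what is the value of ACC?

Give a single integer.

Answer: -4

Derivation:
Event 1 (EXEC): [MAIN] PC=0: INC 1 -> ACC=1
Event 2 (EXEC): [MAIN] PC=1: DEC 5 -> ACC=-4
Event 3 (EXEC): [MAIN] PC=2: INC 2 -> ACC=-2
Event 4 (EXEC): [MAIN] PC=3: NOP
Event 5 (INT 0): INT 0 arrives: push (MAIN, PC=4), enter IRQ0 at PC=0 (depth now 1)
Event 6 (EXEC): [IRQ0] PC=0: DEC 3 -> ACC=-5
Event 7 (EXEC): [IRQ0] PC=1: DEC 2 -> ACC=-7
Event 8 (EXEC): [IRQ0] PC=2: IRET -> resume MAIN at PC=4 (depth now 0)
Event 9 (INT 1): INT 1 arrives: push (MAIN, PC=4), enter IRQ1 at PC=0 (depth now 1)
Event 10 (EXEC): [IRQ1] PC=0: INC 1 -> ACC=-6
Event 11 (EXEC): [IRQ1] PC=1: IRET -> resume MAIN at PC=4 (depth now 0)
Event 12 (EXEC): [MAIN] PC=4: INC 1 -> ACC=-5
Event 13 (EXEC): [MAIN] PC=5: DEC 3 -> ACC=-8
Event 14 (INT 1): INT 1 arrives: push (MAIN, PC=6), enter IRQ1 at PC=0 (depth now 1)
Event 15 (EXEC): [IRQ1] PC=0: INC 1 -> ACC=-7
Event 16 (EXEC): [IRQ1] PC=1: IRET -> resume MAIN at PC=6 (depth now 0)
Event 17 (EXEC): [MAIN] PC=6: INC 3 -> ACC=-4
Event 18 (EXEC): [MAIN] PC=7: HALT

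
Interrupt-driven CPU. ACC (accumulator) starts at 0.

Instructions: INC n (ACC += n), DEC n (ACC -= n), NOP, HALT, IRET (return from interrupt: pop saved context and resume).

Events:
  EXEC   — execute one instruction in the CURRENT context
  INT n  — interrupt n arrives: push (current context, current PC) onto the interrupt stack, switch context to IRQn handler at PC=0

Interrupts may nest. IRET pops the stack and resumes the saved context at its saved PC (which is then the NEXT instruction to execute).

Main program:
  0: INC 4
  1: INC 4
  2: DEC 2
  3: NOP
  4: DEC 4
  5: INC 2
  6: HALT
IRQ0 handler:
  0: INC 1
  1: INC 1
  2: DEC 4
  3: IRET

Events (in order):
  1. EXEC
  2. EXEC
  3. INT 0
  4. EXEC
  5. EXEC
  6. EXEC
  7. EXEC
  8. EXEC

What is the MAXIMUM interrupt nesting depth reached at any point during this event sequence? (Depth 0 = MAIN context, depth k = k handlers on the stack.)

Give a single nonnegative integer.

Event 1 (EXEC): [MAIN] PC=0: INC 4 -> ACC=4 [depth=0]
Event 2 (EXEC): [MAIN] PC=1: INC 4 -> ACC=8 [depth=0]
Event 3 (INT 0): INT 0 arrives: push (MAIN, PC=2), enter IRQ0 at PC=0 (depth now 1) [depth=1]
Event 4 (EXEC): [IRQ0] PC=0: INC 1 -> ACC=9 [depth=1]
Event 5 (EXEC): [IRQ0] PC=1: INC 1 -> ACC=10 [depth=1]
Event 6 (EXEC): [IRQ0] PC=2: DEC 4 -> ACC=6 [depth=1]
Event 7 (EXEC): [IRQ0] PC=3: IRET -> resume MAIN at PC=2 (depth now 0) [depth=0]
Event 8 (EXEC): [MAIN] PC=2: DEC 2 -> ACC=4 [depth=0]
Max depth observed: 1

Answer: 1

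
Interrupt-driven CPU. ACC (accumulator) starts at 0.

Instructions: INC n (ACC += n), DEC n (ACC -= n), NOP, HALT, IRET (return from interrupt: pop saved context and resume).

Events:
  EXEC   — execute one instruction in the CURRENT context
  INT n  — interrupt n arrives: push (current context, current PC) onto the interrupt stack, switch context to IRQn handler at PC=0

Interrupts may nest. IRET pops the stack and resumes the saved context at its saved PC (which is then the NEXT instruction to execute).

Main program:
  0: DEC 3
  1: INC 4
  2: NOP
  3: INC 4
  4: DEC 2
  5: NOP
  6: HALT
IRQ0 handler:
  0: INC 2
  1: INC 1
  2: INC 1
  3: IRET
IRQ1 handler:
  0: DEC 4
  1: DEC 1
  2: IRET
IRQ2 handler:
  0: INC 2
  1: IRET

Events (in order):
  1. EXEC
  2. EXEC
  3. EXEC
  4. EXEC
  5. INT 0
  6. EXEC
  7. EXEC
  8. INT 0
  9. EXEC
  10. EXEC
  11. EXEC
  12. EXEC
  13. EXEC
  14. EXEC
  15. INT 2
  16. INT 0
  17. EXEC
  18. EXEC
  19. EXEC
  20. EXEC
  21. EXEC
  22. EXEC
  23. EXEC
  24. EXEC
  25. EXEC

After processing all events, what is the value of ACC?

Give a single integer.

Event 1 (EXEC): [MAIN] PC=0: DEC 3 -> ACC=-3
Event 2 (EXEC): [MAIN] PC=1: INC 4 -> ACC=1
Event 3 (EXEC): [MAIN] PC=2: NOP
Event 4 (EXEC): [MAIN] PC=3: INC 4 -> ACC=5
Event 5 (INT 0): INT 0 arrives: push (MAIN, PC=4), enter IRQ0 at PC=0 (depth now 1)
Event 6 (EXEC): [IRQ0] PC=0: INC 2 -> ACC=7
Event 7 (EXEC): [IRQ0] PC=1: INC 1 -> ACC=8
Event 8 (INT 0): INT 0 arrives: push (IRQ0, PC=2), enter IRQ0 at PC=0 (depth now 2)
Event 9 (EXEC): [IRQ0] PC=0: INC 2 -> ACC=10
Event 10 (EXEC): [IRQ0] PC=1: INC 1 -> ACC=11
Event 11 (EXEC): [IRQ0] PC=2: INC 1 -> ACC=12
Event 12 (EXEC): [IRQ0] PC=3: IRET -> resume IRQ0 at PC=2 (depth now 1)
Event 13 (EXEC): [IRQ0] PC=2: INC 1 -> ACC=13
Event 14 (EXEC): [IRQ0] PC=3: IRET -> resume MAIN at PC=4 (depth now 0)
Event 15 (INT 2): INT 2 arrives: push (MAIN, PC=4), enter IRQ2 at PC=0 (depth now 1)
Event 16 (INT 0): INT 0 arrives: push (IRQ2, PC=0), enter IRQ0 at PC=0 (depth now 2)
Event 17 (EXEC): [IRQ0] PC=0: INC 2 -> ACC=15
Event 18 (EXEC): [IRQ0] PC=1: INC 1 -> ACC=16
Event 19 (EXEC): [IRQ0] PC=2: INC 1 -> ACC=17
Event 20 (EXEC): [IRQ0] PC=3: IRET -> resume IRQ2 at PC=0 (depth now 1)
Event 21 (EXEC): [IRQ2] PC=0: INC 2 -> ACC=19
Event 22 (EXEC): [IRQ2] PC=1: IRET -> resume MAIN at PC=4 (depth now 0)
Event 23 (EXEC): [MAIN] PC=4: DEC 2 -> ACC=17
Event 24 (EXEC): [MAIN] PC=5: NOP
Event 25 (EXEC): [MAIN] PC=6: HALT

Answer: 17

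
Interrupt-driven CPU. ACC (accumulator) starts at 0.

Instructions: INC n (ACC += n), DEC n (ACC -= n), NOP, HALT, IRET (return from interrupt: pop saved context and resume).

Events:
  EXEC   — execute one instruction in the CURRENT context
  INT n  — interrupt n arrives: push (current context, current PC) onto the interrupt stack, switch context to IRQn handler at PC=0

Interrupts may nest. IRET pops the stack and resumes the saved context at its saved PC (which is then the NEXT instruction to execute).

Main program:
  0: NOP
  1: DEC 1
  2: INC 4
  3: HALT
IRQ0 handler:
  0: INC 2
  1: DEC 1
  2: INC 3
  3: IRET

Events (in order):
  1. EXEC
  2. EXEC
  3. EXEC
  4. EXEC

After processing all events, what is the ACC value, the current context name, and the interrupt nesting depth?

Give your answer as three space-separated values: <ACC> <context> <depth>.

Answer: 3 MAIN 0

Derivation:
Event 1 (EXEC): [MAIN] PC=0: NOP
Event 2 (EXEC): [MAIN] PC=1: DEC 1 -> ACC=-1
Event 3 (EXEC): [MAIN] PC=2: INC 4 -> ACC=3
Event 4 (EXEC): [MAIN] PC=3: HALT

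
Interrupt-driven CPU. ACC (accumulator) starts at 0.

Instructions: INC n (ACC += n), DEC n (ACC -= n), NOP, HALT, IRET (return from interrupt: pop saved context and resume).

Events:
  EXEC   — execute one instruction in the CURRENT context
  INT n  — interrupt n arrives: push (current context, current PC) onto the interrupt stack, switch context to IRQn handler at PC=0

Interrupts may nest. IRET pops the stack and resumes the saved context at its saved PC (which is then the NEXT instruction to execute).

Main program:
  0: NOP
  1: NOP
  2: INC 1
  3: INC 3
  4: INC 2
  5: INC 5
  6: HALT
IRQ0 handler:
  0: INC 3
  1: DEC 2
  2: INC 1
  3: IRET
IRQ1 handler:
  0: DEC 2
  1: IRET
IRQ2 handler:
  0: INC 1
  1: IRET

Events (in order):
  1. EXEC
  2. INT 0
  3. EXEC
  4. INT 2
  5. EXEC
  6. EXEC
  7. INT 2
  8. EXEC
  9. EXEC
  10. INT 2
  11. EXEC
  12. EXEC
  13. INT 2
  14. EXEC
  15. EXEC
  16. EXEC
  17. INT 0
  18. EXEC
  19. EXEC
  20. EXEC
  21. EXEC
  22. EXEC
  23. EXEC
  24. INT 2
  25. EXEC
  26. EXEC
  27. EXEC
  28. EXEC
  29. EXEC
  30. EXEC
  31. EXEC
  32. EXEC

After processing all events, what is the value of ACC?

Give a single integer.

Event 1 (EXEC): [MAIN] PC=0: NOP
Event 2 (INT 0): INT 0 arrives: push (MAIN, PC=1), enter IRQ0 at PC=0 (depth now 1)
Event 3 (EXEC): [IRQ0] PC=0: INC 3 -> ACC=3
Event 4 (INT 2): INT 2 arrives: push (IRQ0, PC=1), enter IRQ2 at PC=0 (depth now 2)
Event 5 (EXEC): [IRQ2] PC=0: INC 1 -> ACC=4
Event 6 (EXEC): [IRQ2] PC=1: IRET -> resume IRQ0 at PC=1 (depth now 1)
Event 7 (INT 2): INT 2 arrives: push (IRQ0, PC=1), enter IRQ2 at PC=0 (depth now 2)
Event 8 (EXEC): [IRQ2] PC=0: INC 1 -> ACC=5
Event 9 (EXEC): [IRQ2] PC=1: IRET -> resume IRQ0 at PC=1 (depth now 1)
Event 10 (INT 2): INT 2 arrives: push (IRQ0, PC=1), enter IRQ2 at PC=0 (depth now 2)
Event 11 (EXEC): [IRQ2] PC=0: INC 1 -> ACC=6
Event 12 (EXEC): [IRQ2] PC=1: IRET -> resume IRQ0 at PC=1 (depth now 1)
Event 13 (INT 2): INT 2 arrives: push (IRQ0, PC=1), enter IRQ2 at PC=0 (depth now 2)
Event 14 (EXEC): [IRQ2] PC=0: INC 1 -> ACC=7
Event 15 (EXEC): [IRQ2] PC=1: IRET -> resume IRQ0 at PC=1 (depth now 1)
Event 16 (EXEC): [IRQ0] PC=1: DEC 2 -> ACC=5
Event 17 (INT 0): INT 0 arrives: push (IRQ0, PC=2), enter IRQ0 at PC=0 (depth now 2)
Event 18 (EXEC): [IRQ0] PC=0: INC 3 -> ACC=8
Event 19 (EXEC): [IRQ0] PC=1: DEC 2 -> ACC=6
Event 20 (EXEC): [IRQ0] PC=2: INC 1 -> ACC=7
Event 21 (EXEC): [IRQ0] PC=3: IRET -> resume IRQ0 at PC=2 (depth now 1)
Event 22 (EXEC): [IRQ0] PC=2: INC 1 -> ACC=8
Event 23 (EXEC): [IRQ0] PC=3: IRET -> resume MAIN at PC=1 (depth now 0)
Event 24 (INT 2): INT 2 arrives: push (MAIN, PC=1), enter IRQ2 at PC=0 (depth now 1)
Event 25 (EXEC): [IRQ2] PC=0: INC 1 -> ACC=9
Event 26 (EXEC): [IRQ2] PC=1: IRET -> resume MAIN at PC=1 (depth now 0)
Event 27 (EXEC): [MAIN] PC=1: NOP
Event 28 (EXEC): [MAIN] PC=2: INC 1 -> ACC=10
Event 29 (EXEC): [MAIN] PC=3: INC 3 -> ACC=13
Event 30 (EXEC): [MAIN] PC=4: INC 2 -> ACC=15
Event 31 (EXEC): [MAIN] PC=5: INC 5 -> ACC=20
Event 32 (EXEC): [MAIN] PC=6: HALT

Answer: 20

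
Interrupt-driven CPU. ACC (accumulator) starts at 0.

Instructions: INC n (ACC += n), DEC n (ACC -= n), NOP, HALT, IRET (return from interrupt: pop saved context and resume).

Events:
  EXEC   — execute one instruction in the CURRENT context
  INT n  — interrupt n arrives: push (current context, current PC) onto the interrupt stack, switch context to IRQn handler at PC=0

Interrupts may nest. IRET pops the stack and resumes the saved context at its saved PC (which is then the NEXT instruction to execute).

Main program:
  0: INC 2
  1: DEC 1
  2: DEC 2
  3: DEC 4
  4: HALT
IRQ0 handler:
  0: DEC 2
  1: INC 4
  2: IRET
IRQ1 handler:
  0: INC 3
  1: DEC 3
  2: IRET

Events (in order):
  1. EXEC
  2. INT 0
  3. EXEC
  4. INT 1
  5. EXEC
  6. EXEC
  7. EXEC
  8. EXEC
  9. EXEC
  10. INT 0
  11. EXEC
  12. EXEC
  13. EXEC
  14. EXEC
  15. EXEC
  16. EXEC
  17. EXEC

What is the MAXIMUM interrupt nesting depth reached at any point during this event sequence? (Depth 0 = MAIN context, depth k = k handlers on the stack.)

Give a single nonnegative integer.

Event 1 (EXEC): [MAIN] PC=0: INC 2 -> ACC=2 [depth=0]
Event 2 (INT 0): INT 0 arrives: push (MAIN, PC=1), enter IRQ0 at PC=0 (depth now 1) [depth=1]
Event 3 (EXEC): [IRQ0] PC=0: DEC 2 -> ACC=0 [depth=1]
Event 4 (INT 1): INT 1 arrives: push (IRQ0, PC=1), enter IRQ1 at PC=0 (depth now 2) [depth=2]
Event 5 (EXEC): [IRQ1] PC=0: INC 3 -> ACC=3 [depth=2]
Event 6 (EXEC): [IRQ1] PC=1: DEC 3 -> ACC=0 [depth=2]
Event 7 (EXEC): [IRQ1] PC=2: IRET -> resume IRQ0 at PC=1 (depth now 1) [depth=1]
Event 8 (EXEC): [IRQ0] PC=1: INC 4 -> ACC=4 [depth=1]
Event 9 (EXEC): [IRQ0] PC=2: IRET -> resume MAIN at PC=1 (depth now 0) [depth=0]
Event 10 (INT 0): INT 0 arrives: push (MAIN, PC=1), enter IRQ0 at PC=0 (depth now 1) [depth=1]
Event 11 (EXEC): [IRQ0] PC=0: DEC 2 -> ACC=2 [depth=1]
Event 12 (EXEC): [IRQ0] PC=1: INC 4 -> ACC=6 [depth=1]
Event 13 (EXEC): [IRQ0] PC=2: IRET -> resume MAIN at PC=1 (depth now 0) [depth=0]
Event 14 (EXEC): [MAIN] PC=1: DEC 1 -> ACC=5 [depth=0]
Event 15 (EXEC): [MAIN] PC=2: DEC 2 -> ACC=3 [depth=0]
Event 16 (EXEC): [MAIN] PC=3: DEC 4 -> ACC=-1 [depth=0]
Event 17 (EXEC): [MAIN] PC=4: HALT [depth=0]
Max depth observed: 2

Answer: 2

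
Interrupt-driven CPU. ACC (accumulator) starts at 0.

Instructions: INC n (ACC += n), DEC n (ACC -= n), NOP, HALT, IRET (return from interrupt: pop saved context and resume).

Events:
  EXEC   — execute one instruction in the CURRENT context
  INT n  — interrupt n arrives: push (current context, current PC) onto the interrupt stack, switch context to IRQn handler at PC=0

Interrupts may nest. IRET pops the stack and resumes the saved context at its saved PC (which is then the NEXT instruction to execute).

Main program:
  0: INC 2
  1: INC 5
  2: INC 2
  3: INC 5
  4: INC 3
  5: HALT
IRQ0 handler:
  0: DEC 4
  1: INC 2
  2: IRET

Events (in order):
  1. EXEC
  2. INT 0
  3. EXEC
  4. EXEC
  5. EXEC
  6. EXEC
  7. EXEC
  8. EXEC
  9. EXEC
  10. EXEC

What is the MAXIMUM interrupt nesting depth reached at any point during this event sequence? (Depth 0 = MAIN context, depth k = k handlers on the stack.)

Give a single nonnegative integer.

Answer: 1

Derivation:
Event 1 (EXEC): [MAIN] PC=0: INC 2 -> ACC=2 [depth=0]
Event 2 (INT 0): INT 0 arrives: push (MAIN, PC=1), enter IRQ0 at PC=0 (depth now 1) [depth=1]
Event 3 (EXEC): [IRQ0] PC=0: DEC 4 -> ACC=-2 [depth=1]
Event 4 (EXEC): [IRQ0] PC=1: INC 2 -> ACC=0 [depth=1]
Event 5 (EXEC): [IRQ0] PC=2: IRET -> resume MAIN at PC=1 (depth now 0) [depth=0]
Event 6 (EXEC): [MAIN] PC=1: INC 5 -> ACC=5 [depth=0]
Event 7 (EXEC): [MAIN] PC=2: INC 2 -> ACC=7 [depth=0]
Event 8 (EXEC): [MAIN] PC=3: INC 5 -> ACC=12 [depth=0]
Event 9 (EXEC): [MAIN] PC=4: INC 3 -> ACC=15 [depth=0]
Event 10 (EXEC): [MAIN] PC=5: HALT [depth=0]
Max depth observed: 1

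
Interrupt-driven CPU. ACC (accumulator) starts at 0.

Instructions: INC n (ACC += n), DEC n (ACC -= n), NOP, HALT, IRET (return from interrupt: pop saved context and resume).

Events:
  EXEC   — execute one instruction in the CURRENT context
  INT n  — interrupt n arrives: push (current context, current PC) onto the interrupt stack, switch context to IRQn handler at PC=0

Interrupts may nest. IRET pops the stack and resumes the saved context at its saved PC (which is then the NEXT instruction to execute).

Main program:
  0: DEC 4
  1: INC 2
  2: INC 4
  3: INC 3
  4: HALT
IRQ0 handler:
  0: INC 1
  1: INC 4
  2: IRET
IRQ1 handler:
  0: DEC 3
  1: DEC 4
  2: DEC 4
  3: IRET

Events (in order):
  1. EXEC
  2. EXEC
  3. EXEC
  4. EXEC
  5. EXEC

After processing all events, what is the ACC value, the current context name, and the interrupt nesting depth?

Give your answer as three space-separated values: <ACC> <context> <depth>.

Event 1 (EXEC): [MAIN] PC=0: DEC 4 -> ACC=-4
Event 2 (EXEC): [MAIN] PC=1: INC 2 -> ACC=-2
Event 3 (EXEC): [MAIN] PC=2: INC 4 -> ACC=2
Event 4 (EXEC): [MAIN] PC=3: INC 3 -> ACC=5
Event 5 (EXEC): [MAIN] PC=4: HALT

Answer: 5 MAIN 0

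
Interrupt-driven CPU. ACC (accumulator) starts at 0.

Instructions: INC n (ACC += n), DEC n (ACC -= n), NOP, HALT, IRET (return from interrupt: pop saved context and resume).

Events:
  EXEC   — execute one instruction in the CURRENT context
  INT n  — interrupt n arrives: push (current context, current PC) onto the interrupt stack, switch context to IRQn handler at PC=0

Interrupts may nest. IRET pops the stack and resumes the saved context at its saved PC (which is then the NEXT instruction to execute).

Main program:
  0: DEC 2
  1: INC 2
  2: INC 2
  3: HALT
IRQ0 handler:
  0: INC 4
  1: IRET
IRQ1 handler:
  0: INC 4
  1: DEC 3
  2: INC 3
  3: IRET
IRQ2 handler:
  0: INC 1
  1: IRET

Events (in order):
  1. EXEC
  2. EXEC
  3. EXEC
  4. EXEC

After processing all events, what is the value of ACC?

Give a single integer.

Answer: 2

Derivation:
Event 1 (EXEC): [MAIN] PC=0: DEC 2 -> ACC=-2
Event 2 (EXEC): [MAIN] PC=1: INC 2 -> ACC=0
Event 3 (EXEC): [MAIN] PC=2: INC 2 -> ACC=2
Event 4 (EXEC): [MAIN] PC=3: HALT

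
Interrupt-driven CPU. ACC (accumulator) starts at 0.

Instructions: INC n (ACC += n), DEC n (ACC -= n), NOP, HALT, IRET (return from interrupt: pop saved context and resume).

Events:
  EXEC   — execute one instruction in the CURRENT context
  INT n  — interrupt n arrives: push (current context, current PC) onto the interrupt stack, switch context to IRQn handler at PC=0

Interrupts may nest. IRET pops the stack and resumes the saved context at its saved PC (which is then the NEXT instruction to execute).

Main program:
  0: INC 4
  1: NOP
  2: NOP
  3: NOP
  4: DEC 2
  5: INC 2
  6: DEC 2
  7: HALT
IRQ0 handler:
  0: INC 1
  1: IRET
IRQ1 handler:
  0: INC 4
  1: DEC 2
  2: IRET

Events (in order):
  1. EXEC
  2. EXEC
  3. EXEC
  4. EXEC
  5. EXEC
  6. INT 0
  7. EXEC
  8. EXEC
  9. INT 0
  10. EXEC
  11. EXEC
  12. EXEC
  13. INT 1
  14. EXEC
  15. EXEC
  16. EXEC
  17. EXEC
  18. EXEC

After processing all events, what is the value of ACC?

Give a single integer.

Event 1 (EXEC): [MAIN] PC=0: INC 4 -> ACC=4
Event 2 (EXEC): [MAIN] PC=1: NOP
Event 3 (EXEC): [MAIN] PC=2: NOP
Event 4 (EXEC): [MAIN] PC=3: NOP
Event 5 (EXEC): [MAIN] PC=4: DEC 2 -> ACC=2
Event 6 (INT 0): INT 0 arrives: push (MAIN, PC=5), enter IRQ0 at PC=0 (depth now 1)
Event 7 (EXEC): [IRQ0] PC=0: INC 1 -> ACC=3
Event 8 (EXEC): [IRQ0] PC=1: IRET -> resume MAIN at PC=5 (depth now 0)
Event 9 (INT 0): INT 0 arrives: push (MAIN, PC=5), enter IRQ0 at PC=0 (depth now 1)
Event 10 (EXEC): [IRQ0] PC=0: INC 1 -> ACC=4
Event 11 (EXEC): [IRQ0] PC=1: IRET -> resume MAIN at PC=5 (depth now 0)
Event 12 (EXEC): [MAIN] PC=5: INC 2 -> ACC=6
Event 13 (INT 1): INT 1 arrives: push (MAIN, PC=6), enter IRQ1 at PC=0 (depth now 1)
Event 14 (EXEC): [IRQ1] PC=0: INC 4 -> ACC=10
Event 15 (EXEC): [IRQ1] PC=1: DEC 2 -> ACC=8
Event 16 (EXEC): [IRQ1] PC=2: IRET -> resume MAIN at PC=6 (depth now 0)
Event 17 (EXEC): [MAIN] PC=6: DEC 2 -> ACC=6
Event 18 (EXEC): [MAIN] PC=7: HALT

Answer: 6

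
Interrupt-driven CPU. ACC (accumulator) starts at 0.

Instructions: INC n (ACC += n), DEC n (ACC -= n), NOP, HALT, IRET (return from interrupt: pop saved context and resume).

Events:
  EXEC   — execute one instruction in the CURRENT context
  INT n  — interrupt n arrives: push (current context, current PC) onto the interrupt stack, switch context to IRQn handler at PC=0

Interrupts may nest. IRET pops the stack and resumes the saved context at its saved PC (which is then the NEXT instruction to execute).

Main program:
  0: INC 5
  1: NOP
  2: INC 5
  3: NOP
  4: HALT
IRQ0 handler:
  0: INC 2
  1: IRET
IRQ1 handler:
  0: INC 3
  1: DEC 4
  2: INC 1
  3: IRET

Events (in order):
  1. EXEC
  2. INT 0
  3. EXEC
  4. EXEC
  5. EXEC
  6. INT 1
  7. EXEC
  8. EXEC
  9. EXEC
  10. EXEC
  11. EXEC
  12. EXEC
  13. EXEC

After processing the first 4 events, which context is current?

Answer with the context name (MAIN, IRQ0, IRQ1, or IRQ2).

Event 1 (EXEC): [MAIN] PC=0: INC 5 -> ACC=5
Event 2 (INT 0): INT 0 arrives: push (MAIN, PC=1), enter IRQ0 at PC=0 (depth now 1)
Event 3 (EXEC): [IRQ0] PC=0: INC 2 -> ACC=7
Event 4 (EXEC): [IRQ0] PC=1: IRET -> resume MAIN at PC=1 (depth now 0)

Answer: MAIN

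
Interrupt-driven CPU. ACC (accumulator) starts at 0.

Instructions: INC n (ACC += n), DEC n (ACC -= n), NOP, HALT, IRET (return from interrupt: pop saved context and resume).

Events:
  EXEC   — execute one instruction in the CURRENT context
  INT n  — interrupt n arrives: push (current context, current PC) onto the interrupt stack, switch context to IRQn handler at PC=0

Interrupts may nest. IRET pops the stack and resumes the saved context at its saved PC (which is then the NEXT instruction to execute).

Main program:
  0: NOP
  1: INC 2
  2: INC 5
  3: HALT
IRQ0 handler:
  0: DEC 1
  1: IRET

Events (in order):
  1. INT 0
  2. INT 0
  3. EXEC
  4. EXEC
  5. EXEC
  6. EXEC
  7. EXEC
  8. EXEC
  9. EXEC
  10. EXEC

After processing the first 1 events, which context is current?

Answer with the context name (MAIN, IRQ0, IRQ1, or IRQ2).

Event 1 (INT 0): INT 0 arrives: push (MAIN, PC=0), enter IRQ0 at PC=0 (depth now 1)

Answer: IRQ0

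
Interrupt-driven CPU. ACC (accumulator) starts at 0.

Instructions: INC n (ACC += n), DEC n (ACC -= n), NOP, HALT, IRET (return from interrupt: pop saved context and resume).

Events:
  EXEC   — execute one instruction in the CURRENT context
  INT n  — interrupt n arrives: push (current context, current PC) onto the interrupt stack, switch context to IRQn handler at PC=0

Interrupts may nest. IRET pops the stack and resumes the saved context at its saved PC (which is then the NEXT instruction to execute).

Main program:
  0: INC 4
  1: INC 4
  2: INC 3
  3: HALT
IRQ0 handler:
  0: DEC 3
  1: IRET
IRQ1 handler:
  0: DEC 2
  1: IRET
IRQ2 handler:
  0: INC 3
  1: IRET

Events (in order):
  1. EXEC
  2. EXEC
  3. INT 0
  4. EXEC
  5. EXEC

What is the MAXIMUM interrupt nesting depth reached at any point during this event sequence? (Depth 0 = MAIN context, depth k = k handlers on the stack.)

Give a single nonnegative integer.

Event 1 (EXEC): [MAIN] PC=0: INC 4 -> ACC=4 [depth=0]
Event 2 (EXEC): [MAIN] PC=1: INC 4 -> ACC=8 [depth=0]
Event 3 (INT 0): INT 0 arrives: push (MAIN, PC=2), enter IRQ0 at PC=0 (depth now 1) [depth=1]
Event 4 (EXEC): [IRQ0] PC=0: DEC 3 -> ACC=5 [depth=1]
Event 5 (EXEC): [IRQ0] PC=1: IRET -> resume MAIN at PC=2 (depth now 0) [depth=0]
Max depth observed: 1

Answer: 1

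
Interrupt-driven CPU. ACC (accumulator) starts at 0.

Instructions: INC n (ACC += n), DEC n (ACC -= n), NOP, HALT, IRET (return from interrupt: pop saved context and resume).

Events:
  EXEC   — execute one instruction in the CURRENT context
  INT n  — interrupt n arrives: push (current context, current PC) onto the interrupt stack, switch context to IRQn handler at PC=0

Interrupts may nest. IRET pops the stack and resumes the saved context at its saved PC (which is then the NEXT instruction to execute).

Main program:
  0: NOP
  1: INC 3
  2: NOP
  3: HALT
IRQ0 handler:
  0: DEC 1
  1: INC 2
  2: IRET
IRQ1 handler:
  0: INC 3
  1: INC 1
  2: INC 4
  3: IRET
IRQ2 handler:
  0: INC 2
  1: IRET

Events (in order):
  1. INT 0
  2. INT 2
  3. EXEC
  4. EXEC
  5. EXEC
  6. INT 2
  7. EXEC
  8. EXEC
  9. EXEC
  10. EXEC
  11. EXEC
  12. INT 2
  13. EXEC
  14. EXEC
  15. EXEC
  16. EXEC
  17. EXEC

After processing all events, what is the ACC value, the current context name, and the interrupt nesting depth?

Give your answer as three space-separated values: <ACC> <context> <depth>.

Event 1 (INT 0): INT 0 arrives: push (MAIN, PC=0), enter IRQ0 at PC=0 (depth now 1)
Event 2 (INT 2): INT 2 arrives: push (IRQ0, PC=0), enter IRQ2 at PC=0 (depth now 2)
Event 3 (EXEC): [IRQ2] PC=0: INC 2 -> ACC=2
Event 4 (EXEC): [IRQ2] PC=1: IRET -> resume IRQ0 at PC=0 (depth now 1)
Event 5 (EXEC): [IRQ0] PC=0: DEC 1 -> ACC=1
Event 6 (INT 2): INT 2 arrives: push (IRQ0, PC=1), enter IRQ2 at PC=0 (depth now 2)
Event 7 (EXEC): [IRQ2] PC=0: INC 2 -> ACC=3
Event 8 (EXEC): [IRQ2] PC=1: IRET -> resume IRQ0 at PC=1 (depth now 1)
Event 9 (EXEC): [IRQ0] PC=1: INC 2 -> ACC=5
Event 10 (EXEC): [IRQ0] PC=2: IRET -> resume MAIN at PC=0 (depth now 0)
Event 11 (EXEC): [MAIN] PC=0: NOP
Event 12 (INT 2): INT 2 arrives: push (MAIN, PC=1), enter IRQ2 at PC=0 (depth now 1)
Event 13 (EXEC): [IRQ2] PC=0: INC 2 -> ACC=7
Event 14 (EXEC): [IRQ2] PC=1: IRET -> resume MAIN at PC=1 (depth now 0)
Event 15 (EXEC): [MAIN] PC=1: INC 3 -> ACC=10
Event 16 (EXEC): [MAIN] PC=2: NOP
Event 17 (EXEC): [MAIN] PC=3: HALT

Answer: 10 MAIN 0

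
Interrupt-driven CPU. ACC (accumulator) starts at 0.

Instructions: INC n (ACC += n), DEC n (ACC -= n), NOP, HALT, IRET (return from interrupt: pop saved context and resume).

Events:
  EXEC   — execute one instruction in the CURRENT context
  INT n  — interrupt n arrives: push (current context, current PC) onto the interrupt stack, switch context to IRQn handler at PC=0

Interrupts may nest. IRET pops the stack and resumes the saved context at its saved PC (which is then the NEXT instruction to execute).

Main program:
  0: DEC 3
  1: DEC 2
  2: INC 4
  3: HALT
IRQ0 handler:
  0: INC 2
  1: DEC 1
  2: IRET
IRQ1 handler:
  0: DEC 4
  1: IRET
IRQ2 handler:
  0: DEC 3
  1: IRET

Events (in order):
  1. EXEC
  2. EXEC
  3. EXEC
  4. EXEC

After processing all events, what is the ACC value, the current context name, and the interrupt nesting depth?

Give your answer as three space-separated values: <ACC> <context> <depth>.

Event 1 (EXEC): [MAIN] PC=0: DEC 3 -> ACC=-3
Event 2 (EXEC): [MAIN] PC=1: DEC 2 -> ACC=-5
Event 3 (EXEC): [MAIN] PC=2: INC 4 -> ACC=-1
Event 4 (EXEC): [MAIN] PC=3: HALT

Answer: -1 MAIN 0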